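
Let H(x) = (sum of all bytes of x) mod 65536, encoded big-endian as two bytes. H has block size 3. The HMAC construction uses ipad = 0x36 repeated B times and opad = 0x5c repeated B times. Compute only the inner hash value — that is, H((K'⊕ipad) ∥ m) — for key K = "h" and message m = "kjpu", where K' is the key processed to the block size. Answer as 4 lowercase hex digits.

Key "h" = 68 is 1 byte ≤ B = 3; zero-pad to 3 bytes: K' = 68 00 00.
K' ⊕ ipad = 5e 36 36.
Inner input = 5e 36 36 ∥ 6b 6a 70 75.
Inner hash: sum = 94+54+54+107+106+112+117 = 644 → 02 84.

0284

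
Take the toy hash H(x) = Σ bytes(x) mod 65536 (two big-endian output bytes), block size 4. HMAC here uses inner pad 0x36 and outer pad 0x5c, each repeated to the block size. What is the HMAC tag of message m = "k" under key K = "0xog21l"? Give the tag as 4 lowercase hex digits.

Key "0xog21l" = 30 78 6f 67 32 31 6c is 7 bytes > B = 4, so hash it first: H(key) = 02 4d, then zero-pad to 4 bytes: K' = 02 4d 00 00.
K' ⊕ ipad = 34 7b 36 36.  K' ⊕ opad = 5e 11 5c 5c.
Inner input = (K'⊕ipad) ∥ m = 34 7b 36 36 ∥ 6b.
Inner hash: sum = 52+123+54+54+107 = 390 → 01 86.
Outer input = (K'⊕opad) ∥ inner = 5e 11 5c 5c ∥ 01 86.
Outer hash (tag): sum = 94+17+92+92+1+134 = 430 → 01 ae.

01ae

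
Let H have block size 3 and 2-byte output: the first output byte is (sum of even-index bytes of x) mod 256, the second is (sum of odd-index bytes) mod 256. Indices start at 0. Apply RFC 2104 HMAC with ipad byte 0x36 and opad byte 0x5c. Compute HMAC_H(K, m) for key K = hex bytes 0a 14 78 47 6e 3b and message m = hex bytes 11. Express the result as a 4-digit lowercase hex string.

b9c6

Key hex bytes 0a 14 78 47 6e 3b is 6 bytes > B = 3, so hash it first: H(key) = f0 96, then zero-pad to 3 bytes: K' = f0 96 00.
K' ⊕ ipad = c6 a0 36.  K' ⊕ opad = ac ca 5c.
Inner input = (K'⊕ipad) ∥ m = c6 a0 36 ∥ 11.
Inner hash: even-index sum = 252 mod 256 = 252; odd-index sum = 177 mod 256 = 177 → fc b1.
Outer input = (K'⊕opad) ∥ inner = ac ca 5c ∥ fc b1.
Outer hash (tag): even-index sum = 441 mod 256 = 185; odd-index sum = 454 mod 256 = 198 → b9 c6.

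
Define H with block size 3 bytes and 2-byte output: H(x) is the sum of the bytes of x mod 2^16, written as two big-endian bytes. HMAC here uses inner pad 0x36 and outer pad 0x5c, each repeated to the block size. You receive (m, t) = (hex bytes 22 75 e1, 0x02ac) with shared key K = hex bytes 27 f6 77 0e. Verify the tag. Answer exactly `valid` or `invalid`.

Key hex bytes 27 f6 77 0e is 4 bytes > B = 3, so hash it first: H(key) = 01 a2, then zero-pad to 3 bytes: K' = 01 a2 00.
K' ⊕ ipad = 37 94 36; K' ⊕ opad = 5d fe 5c.
Inner hash: sum = 55+148+54+34+117+225 = 633 → 02 79.
Outer hash (recomputed tag): sum = 93+254+92+2+121 = 562 → 02 32.
Recomputed tag = 0232; claimed = 02ac → mismatch.

invalid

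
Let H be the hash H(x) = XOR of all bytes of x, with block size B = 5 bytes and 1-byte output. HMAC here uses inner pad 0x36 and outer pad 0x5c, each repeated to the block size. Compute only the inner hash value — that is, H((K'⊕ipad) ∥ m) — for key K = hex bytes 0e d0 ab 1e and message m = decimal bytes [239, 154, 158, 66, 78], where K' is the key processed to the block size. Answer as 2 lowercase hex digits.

ba

Key hex bytes 0e d0 ab 1e is 4 bytes ≤ B = 5; zero-pad to 5 bytes: K' = 0e d0 ab 1e 00.
K' ⊕ ipad = 38 e6 9d 28 36.
Inner input = 38 e6 9d 28 36 ∥ ef 9a 9e 42 4e.
Inner hash: XOR 38⊕e6⊕9d⊕28⊕36⊕ef⊕9a⊕9e⊕42⊕4e = ba.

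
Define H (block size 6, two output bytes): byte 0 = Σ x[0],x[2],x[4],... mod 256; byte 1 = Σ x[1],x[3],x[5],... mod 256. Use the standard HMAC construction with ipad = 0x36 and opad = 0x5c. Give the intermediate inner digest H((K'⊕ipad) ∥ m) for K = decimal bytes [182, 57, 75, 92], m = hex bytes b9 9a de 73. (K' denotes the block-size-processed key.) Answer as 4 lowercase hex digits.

cabc

Key decimal bytes [182, 57, 75, 92] = b6 39 4b 5c is 4 bytes ≤ B = 6; zero-pad to 6 bytes: K' = b6 39 4b 5c 00 00.
K' ⊕ ipad = 80 0f 7d 6a 36 36.
Inner input = 80 0f 7d 6a 36 36 ∥ b9 9a de 73.
Inner hash: even-index sum = 714 mod 256 = 202; odd-index sum = 444 mod 256 = 188 → ca bc.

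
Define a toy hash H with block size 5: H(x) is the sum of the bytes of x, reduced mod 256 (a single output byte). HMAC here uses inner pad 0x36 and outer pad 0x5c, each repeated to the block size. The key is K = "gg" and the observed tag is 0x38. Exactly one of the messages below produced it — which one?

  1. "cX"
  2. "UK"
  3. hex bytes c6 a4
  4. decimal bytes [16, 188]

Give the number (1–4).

Key "gg" = 67 67 is 2 bytes ≤ B = 5; zero-pad to 5 bytes: K' = 67 67 00 00 00.
K' ⊕ ipad = 51 51 36 36 36; K' ⊕ opad = 3b 3b 5c 5c 5c.
m1: inner = H(51 51 36 36 36 63 58) = ff; tag = H(3b 3b 5c 5c 5c ff) = 89
m2: inner = H(51 51 36 36 36 55 4b) = e4; tag = H(3b 3b 5c 5c 5c e4) = 6e
m3: inner = H(51 51 36 36 36 c6 a4) = ae; tag = H(3b 3b 5c 5c 5c ae) = 38 ← matches
m4: inner = H(51 51 36 36 36 10 bc) = 10; tag = H(3b 3b 5c 5c 5c 10) = 9a

3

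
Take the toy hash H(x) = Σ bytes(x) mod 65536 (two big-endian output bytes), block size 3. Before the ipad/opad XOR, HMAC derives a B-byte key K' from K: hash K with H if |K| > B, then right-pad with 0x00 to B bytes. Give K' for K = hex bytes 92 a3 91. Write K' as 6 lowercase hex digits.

92a391

Key hex bytes 92 a3 91 is exactly B = 3 bytes: K' = 92 a3 91.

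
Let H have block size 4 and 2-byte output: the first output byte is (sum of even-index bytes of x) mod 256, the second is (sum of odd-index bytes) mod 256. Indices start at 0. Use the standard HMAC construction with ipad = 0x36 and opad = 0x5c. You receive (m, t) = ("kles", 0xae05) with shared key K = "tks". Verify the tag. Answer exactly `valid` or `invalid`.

valid

Key "tks" = 74 6b 73 is 3 bytes ≤ B = 4; zero-pad to 4 bytes: K' = 74 6b 73 00.
K' ⊕ ipad = 42 5d 45 36; K' ⊕ opad = 28 37 2f 5c.
Inner hash: even-index sum = 343 mod 256 = 87; odd-index sum = 370 mod 256 = 114 → 57 72.
Outer hash (recomputed tag): even-index sum = 174 mod 256 = 174; odd-index sum = 261 mod 256 = 5 → ae 05.
Recomputed tag = ae05; claimed = ae05 → match.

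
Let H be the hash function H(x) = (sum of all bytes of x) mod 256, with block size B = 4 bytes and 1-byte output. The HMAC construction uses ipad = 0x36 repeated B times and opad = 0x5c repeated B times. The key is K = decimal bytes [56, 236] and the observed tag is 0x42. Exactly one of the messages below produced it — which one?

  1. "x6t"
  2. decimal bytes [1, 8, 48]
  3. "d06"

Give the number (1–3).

Key decimal bytes [56, 236] = 38 ec is 2 bytes ≤ B = 4; zero-pad to 4 bytes: K' = 38 ec 00 00.
K' ⊕ ipad = 0e da 36 36; K' ⊕ opad = 64 b0 5c 5c.
m1: inner = H(0e da 36 36 78 36 74) = 76; tag = H(64 b0 5c 5c 76) = 42 ← matches
m2: inner = H(0e da 36 36 01 08 30) = 8d; tag = H(64 b0 5c 5c 8d) = 59
m3: inner = H(0e da 36 36 64 30 36) = 1e; tag = H(64 b0 5c 5c 1e) = ea

1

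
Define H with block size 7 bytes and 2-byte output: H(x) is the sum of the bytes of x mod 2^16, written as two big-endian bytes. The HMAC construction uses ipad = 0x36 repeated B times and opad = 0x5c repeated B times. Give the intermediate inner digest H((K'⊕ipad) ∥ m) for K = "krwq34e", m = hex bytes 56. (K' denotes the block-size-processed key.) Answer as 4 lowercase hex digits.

01d9

Key "krwq34e" = 6b 72 77 71 33 34 65 is exactly B = 7 bytes: K' = 6b 72 77 71 33 34 65.
K' ⊕ ipad = 5d 44 41 47 05 02 53.
Inner input = 5d 44 41 47 05 02 53 ∥ 56.
Inner hash: sum = 93+68+65+71+5+2+83+86 = 473 → 01 d9.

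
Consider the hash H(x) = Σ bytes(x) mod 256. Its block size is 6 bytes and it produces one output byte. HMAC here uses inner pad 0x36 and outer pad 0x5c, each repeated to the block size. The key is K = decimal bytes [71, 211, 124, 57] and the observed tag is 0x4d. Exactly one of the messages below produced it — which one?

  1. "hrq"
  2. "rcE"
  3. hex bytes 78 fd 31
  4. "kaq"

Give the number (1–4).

1

Key decimal bytes [71, 211, 124, 57] = 47 d3 7c 39 is 4 bytes ≤ B = 6; zero-pad to 6 bytes: K' = 47 d3 7c 39 00 00.
K' ⊕ ipad = 71 e5 4a 0f 36 36; K' ⊕ opad = 1b 8f 20 65 5c 5c.
m1: inner = H(71 e5 4a 0f 36 36 68 72 71) = 66; tag = H(1b 8f 20 65 5c 5c 66) = 4d ← matches
m2: inner = H(71 e5 4a 0f 36 36 72 63 45) = 35; tag = H(1b 8f 20 65 5c 5c 35) = 1c
m3: inner = H(71 e5 4a 0f 36 36 78 fd 31) = c1; tag = H(1b 8f 20 65 5c 5c c1) = a8
m4: inner = H(71 e5 4a 0f 36 36 6b 61 71) = 58; tag = H(1b 8f 20 65 5c 5c 58) = 3f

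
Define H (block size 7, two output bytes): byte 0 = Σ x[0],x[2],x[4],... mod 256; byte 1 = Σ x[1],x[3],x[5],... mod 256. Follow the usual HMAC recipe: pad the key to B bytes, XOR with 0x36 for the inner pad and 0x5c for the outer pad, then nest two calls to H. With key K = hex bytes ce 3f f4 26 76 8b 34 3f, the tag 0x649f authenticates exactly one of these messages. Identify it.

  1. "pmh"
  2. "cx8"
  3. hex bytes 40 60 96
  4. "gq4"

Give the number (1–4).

2

Key hex bytes ce 3f f4 26 76 8b 34 3f is 8 bytes > B = 7, so hash it first: H(key) = 6c 2f, then zero-pad to 7 bytes: K' = 6c 2f 00 00 00 00 00.
K' ⊕ ipad = 5a 19 36 36 36 36 36; K' ⊕ opad = 30 73 5c 5c 5c 5c 5c.
m1: inner = H(5a 19 36 36 36 36 36 70 6d 68) = 69 5d; tag = H(30 73 5c 5c 5c 5c 5c 69 5d) = a194
m2: inner = H(5a 19 36 36 36 36 36 63 78 38) = 74 20; tag = H(30 73 5c 5c 5c 5c 5c 74 20) = 649f ← matches
m3: inner = H(5a 19 36 36 36 36 36 40 60 96) = 5c 5b; tag = H(30 73 5c 5c 5c 5c 5c 5c 5b) = 9f87
m4: inner = H(5a 19 36 36 36 36 36 67 71 34) = 6d 20; tag = H(30 73 5c 5c 5c 5c 5c 6d 20) = 6498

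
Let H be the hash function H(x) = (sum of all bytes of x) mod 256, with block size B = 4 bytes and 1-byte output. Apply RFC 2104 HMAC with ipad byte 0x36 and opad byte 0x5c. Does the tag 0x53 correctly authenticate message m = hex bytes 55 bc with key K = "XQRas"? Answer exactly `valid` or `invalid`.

Key "XQRas" = 58 51 52 61 73 is 5 bytes > B = 4, so hash it first: H(key) = cf, then zero-pad to 4 bytes: K' = cf 00 00 00.
K' ⊕ ipad = f9 36 36 36; K' ⊕ opad = 93 5c 5c 5c.
Inner hash: sum = 249+54+54+54+85+188 = 684; mod 256 = 172 → ac.
Outer hash (recomputed tag): sum = 147+92+92+92+172 = 595; mod 256 = 83 → 53.
Recomputed tag = 53; claimed = 53 → match.

valid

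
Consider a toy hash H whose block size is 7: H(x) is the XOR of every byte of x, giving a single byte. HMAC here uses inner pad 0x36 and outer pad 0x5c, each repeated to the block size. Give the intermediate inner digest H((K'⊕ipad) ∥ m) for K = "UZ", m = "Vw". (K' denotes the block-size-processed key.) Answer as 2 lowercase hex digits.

18

Key "UZ" = 55 5a is 2 bytes ≤ B = 7; zero-pad to 7 bytes: K' = 55 5a 00 00 00 00 00.
K' ⊕ ipad = 63 6c 36 36 36 36 36.
Inner input = 63 6c 36 36 36 36 36 ∥ 56 77.
Inner hash: XOR 63⊕6c⊕36⊕36⊕36⊕36⊕36⊕56⊕77 = 18.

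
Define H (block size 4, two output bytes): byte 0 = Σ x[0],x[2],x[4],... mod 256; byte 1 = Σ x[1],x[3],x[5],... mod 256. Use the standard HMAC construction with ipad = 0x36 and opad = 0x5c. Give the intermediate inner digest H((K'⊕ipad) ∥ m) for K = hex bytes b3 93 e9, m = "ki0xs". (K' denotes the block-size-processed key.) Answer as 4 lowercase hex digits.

Key hex bytes b3 93 e9 is 3 bytes ≤ B = 4; zero-pad to 4 bytes: K' = b3 93 e9 00.
K' ⊕ ipad = 85 a5 df 36.
Inner input = 85 a5 df 36 ∥ 6b 69 30 78 73.
Inner hash: even-index sum = 626 mod 256 = 114; odd-index sum = 444 mod 256 = 188 → 72 bc.

72bc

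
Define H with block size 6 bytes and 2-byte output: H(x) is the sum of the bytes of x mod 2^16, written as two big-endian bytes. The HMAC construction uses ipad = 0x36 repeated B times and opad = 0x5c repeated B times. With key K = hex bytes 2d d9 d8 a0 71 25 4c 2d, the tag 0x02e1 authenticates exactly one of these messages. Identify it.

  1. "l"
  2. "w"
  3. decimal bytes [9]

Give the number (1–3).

2

Key hex bytes 2d d9 d8 a0 71 25 4c 2d is 8 bytes > B = 6, so hash it first: H(key) = 03 8d, then zero-pad to 6 bytes: K' = 03 8d 00 00 00 00.
K' ⊕ ipad = 35 bb 36 36 36 36; K' ⊕ opad = 5f d1 5c 5c 5c 5c.
m1: inner = H(35 bb 36 36 36 36 6c) = 02 34; tag = H(5f d1 5c 5c 5c 5c 02 34) = 02d6
m2: inner = H(35 bb 36 36 36 36 77) = 02 3f; tag = H(5f d1 5c 5c 5c 5c 02 3f) = 02e1 ← matches
m3: inner = H(35 bb 36 36 36 36 09) = 01 d1; tag = H(5f d1 5c 5c 5c 5c 01 d1) = 0372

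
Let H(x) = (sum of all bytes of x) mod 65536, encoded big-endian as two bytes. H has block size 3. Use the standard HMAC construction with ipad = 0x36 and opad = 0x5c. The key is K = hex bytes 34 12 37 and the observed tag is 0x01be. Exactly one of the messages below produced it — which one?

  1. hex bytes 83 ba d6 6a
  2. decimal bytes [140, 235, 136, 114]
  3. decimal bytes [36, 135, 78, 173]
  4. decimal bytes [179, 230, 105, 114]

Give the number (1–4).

Key hex bytes 34 12 37 is exactly B = 3 bytes: K' = 34 12 37.
K' ⊕ ipad = 02 24 01; K' ⊕ opad = 68 4e 6b.
m1: inner = H(02 24 01 83 ba d6 6a) = 02 a4; tag = H(68 4e 6b 02 a4) = 01c7
m2: inner = H(02 24 01 8c eb 88 72) = 02 98; tag = H(68 4e 6b 02 98) = 01bb
m3: inner = H(02 24 01 24 87 4e ad) = 01 cd; tag = H(68 4e 6b 01 cd) = 01ef
m4: inner = H(02 24 01 b3 e6 69 72) = 02 9b; tag = H(68 4e 6b 02 9b) = 01be ← matches

4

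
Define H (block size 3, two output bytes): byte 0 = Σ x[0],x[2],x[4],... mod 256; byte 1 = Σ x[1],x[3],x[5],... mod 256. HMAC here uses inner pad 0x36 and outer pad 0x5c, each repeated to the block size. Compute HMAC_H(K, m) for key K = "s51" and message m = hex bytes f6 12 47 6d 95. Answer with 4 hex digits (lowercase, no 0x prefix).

Key "s51" = 73 35 31 is exactly B = 3 bytes: K' = 73 35 31.
K' ⊕ ipad = 45 03 07.  K' ⊕ opad = 2f 69 6d.
Inner input = (K'⊕ipad) ∥ m = 45 03 07 ∥ f6 12 47 6d 95.
Inner hash: even-index sum = 203 mod 256 = 203; odd-index sum = 469 mod 256 = 213 → cb d5.
Outer input = (K'⊕opad) ∥ inner = 2f 69 6d ∥ cb d5.
Outer hash (tag): even-index sum = 369 mod 256 = 113; odd-index sum = 308 mod 256 = 52 → 71 34.

7134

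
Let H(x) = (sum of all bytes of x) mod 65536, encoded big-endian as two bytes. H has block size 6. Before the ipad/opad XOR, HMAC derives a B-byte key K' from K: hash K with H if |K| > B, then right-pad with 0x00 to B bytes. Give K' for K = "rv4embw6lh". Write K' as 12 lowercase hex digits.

03d100000000

|K| = 10 > B = 6, so first hash the key.
H(K): sum = 114+118+52+101+109+98+119+54+108+104 = 977 → 03 d1.
Zero-pad H(K) = 03 d1 to 6 bytes: K' = 03 d1 00 00 00 00.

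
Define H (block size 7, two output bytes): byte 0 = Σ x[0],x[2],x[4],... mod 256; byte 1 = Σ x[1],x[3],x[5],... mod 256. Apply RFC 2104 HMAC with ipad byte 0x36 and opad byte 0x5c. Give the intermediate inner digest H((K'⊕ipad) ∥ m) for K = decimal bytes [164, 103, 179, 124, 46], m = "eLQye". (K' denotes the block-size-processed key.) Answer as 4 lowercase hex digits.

2aec

Key decimal bytes [164, 103, 179, 124, 46] = a4 67 b3 7c 2e is 5 bytes ≤ B = 7; zero-pad to 7 bytes: K' = a4 67 b3 7c 2e 00 00.
K' ⊕ ipad = 92 51 85 4a 18 36 36.
Inner input = 92 51 85 4a 18 36 36 ∥ 65 4c 51 79 65.
Inner hash: even-index sum = 554 mod 256 = 42; odd-index sum = 492 mod 256 = 236 → 2a ec.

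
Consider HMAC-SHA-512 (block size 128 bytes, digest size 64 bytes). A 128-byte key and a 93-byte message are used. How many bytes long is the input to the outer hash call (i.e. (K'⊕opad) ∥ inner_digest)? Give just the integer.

Key is 128 ≤ 128 bytes, zero-padded: |K'| = 128.
Outer input = (K'⊕opad) ∥ H(inner) → 128 + 64 = 192 bytes.

192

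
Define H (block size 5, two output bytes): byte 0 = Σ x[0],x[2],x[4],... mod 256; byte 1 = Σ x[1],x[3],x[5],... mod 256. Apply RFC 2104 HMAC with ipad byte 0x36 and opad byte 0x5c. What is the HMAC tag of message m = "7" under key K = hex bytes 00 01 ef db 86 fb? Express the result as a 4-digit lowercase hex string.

2f96

Key hex bytes 00 01 ef db 86 fb is 6 bytes > B = 5, so hash it first: H(key) = 75 d7, then zero-pad to 5 bytes: K' = 75 d7 00 00 00.
K' ⊕ ipad = 43 e1 36 36 36.  K' ⊕ opad = 29 8b 5c 5c 5c.
Inner input = (K'⊕ipad) ∥ m = 43 e1 36 36 36 ∥ 37.
Inner hash: even-index sum = 175 mod 256 = 175; odd-index sum = 334 mod 256 = 78 → af 4e.
Outer input = (K'⊕opad) ∥ inner = 29 8b 5c 5c 5c ∥ af 4e.
Outer hash (tag): even-index sum = 303 mod 256 = 47; odd-index sum = 406 mod 256 = 150 → 2f 96.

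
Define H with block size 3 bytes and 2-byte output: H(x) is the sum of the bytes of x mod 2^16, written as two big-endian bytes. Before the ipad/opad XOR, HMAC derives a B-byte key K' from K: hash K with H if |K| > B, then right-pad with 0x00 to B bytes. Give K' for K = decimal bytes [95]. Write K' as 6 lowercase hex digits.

5f0000

Key decimal bytes [95] = 5f is 1 byte ≤ B = 3; zero-pad to 3 bytes: K' = 5f 00 00.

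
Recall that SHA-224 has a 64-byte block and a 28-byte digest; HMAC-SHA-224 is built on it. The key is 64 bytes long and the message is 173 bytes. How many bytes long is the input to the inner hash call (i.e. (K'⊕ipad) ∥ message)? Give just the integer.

237

Key is 64 ≤ 64 bytes, zero-padded: |K'| = 64.
Inner input = (K'⊕ipad) ∥ m → 64 + 173 = 237 bytes.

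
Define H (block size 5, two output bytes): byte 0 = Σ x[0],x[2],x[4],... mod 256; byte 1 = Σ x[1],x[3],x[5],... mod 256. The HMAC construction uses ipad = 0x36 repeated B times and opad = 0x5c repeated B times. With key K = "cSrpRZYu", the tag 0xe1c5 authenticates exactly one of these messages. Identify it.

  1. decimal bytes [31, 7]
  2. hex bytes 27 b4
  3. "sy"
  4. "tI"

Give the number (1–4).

3

Key "cSrpRZYu" = 63 53 72 70 52 5a 59 75 is 8 bytes > B = 5, so hash it first: H(key) = 80 92, then zero-pad to 5 bytes: K' = 80 92 00 00 00.
K' ⊕ ipad = b6 a4 36 36 36; K' ⊕ opad = dc ce 5c 5c 5c.
m1: inner = H(b6 a4 36 36 36 1f 07) = 29 f9; tag = H(dc ce 5c 5c 5c 29 f9) = 8d53
m2: inner = H(b6 a4 36 36 36 27 b4) = d6 01; tag = H(dc ce 5c 5c 5c d6 01) = 9500
m3: inner = H(b6 a4 36 36 36 73 79) = 9b 4d; tag = H(dc ce 5c 5c 5c 9b 4d) = e1c5 ← matches
m4: inner = H(b6 a4 36 36 36 74 49) = 6b 4e; tag = H(dc ce 5c 5c 5c 6b 4e) = e295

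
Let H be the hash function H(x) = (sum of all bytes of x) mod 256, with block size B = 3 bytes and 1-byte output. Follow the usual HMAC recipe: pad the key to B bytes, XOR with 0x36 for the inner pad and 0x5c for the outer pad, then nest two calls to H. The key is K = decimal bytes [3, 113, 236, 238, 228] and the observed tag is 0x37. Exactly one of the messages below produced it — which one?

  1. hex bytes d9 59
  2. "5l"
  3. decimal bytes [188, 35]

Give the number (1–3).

2

Key decimal bytes [3, 113, 236, 238, 228] = 03 71 ec ee e4 is 5 bytes > B = 3, so hash it first: H(key) = 32, then zero-pad to 3 bytes: K' = 32 00 00.
K' ⊕ ipad = 04 36 36; K' ⊕ opad = 6e 5c 5c.
m1: inner = H(04 36 36 d9 59) = a2; tag = H(6e 5c 5c a2) = c8
m2: inner = H(04 36 36 35 6c) = 11; tag = H(6e 5c 5c 11) = 37 ← matches
m3: inner = H(04 36 36 bc 23) = 4f; tag = H(6e 5c 5c 4f) = 75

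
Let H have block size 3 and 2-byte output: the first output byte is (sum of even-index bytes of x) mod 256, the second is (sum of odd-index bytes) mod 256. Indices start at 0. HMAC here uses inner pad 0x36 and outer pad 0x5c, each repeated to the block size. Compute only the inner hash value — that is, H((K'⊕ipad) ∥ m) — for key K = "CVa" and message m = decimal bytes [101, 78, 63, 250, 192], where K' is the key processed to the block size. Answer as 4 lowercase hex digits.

14c4

Key "CVa" = 43 56 61 is exactly B = 3 bytes: K' = 43 56 61.
K' ⊕ ipad = 75 60 57.
Inner input = 75 60 57 ∥ 65 4e 3f fa c0.
Inner hash: even-index sum = 532 mod 256 = 20; odd-index sum = 452 mod 256 = 196 → 14 c4.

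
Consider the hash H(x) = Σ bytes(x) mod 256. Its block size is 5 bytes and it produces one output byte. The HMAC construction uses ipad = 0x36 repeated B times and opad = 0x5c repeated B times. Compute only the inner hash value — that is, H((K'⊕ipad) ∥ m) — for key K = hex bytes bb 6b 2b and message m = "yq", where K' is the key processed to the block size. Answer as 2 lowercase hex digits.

5d

Key hex bytes bb 6b 2b is 3 bytes ≤ B = 5; zero-pad to 5 bytes: K' = bb 6b 2b 00 00.
K' ⊕ ipad = 8d 5d 1d 36 36.
Inner input = 8d 5d 1d 36 36 ∥ 79 71.
Inner hash: sum = 141+93+29+54+54+121+113 = 605; mod 256 = 93 → 5d.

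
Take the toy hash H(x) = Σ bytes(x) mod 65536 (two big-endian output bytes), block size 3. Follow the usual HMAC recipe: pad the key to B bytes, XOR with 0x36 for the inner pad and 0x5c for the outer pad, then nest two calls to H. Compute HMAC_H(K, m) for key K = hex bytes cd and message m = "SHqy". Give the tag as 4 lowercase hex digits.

0237

Key hex bytes cd is 1 byte ≤ B = 3; zero-pad to 3 bytes: K' = cd 00 00.
K' ⊕ ipad = fb 36 36.  K' ⊕ opad = 91 5c 5c.
Inner input = (K'⊕ipad) ∥ m = fb 36 36 ∥ 53 48 71 79.
Inner hash: sum = 251+54+54+83+72+113+121 = 748 → 02 ec.
Outer input = (K'⊕opad) ∥ inner = 91 5c 5c ∥ 02 ec.
Outer hash (tag): sum = 145+92+92+2+236 = 567 → 02 37.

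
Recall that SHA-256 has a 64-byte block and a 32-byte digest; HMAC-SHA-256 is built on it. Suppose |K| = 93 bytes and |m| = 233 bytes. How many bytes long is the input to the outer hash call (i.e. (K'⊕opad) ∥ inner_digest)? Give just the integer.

Key is 93 > 64 bytes, so it is hashed to 32 bytes then zero-padded to 64: |K'| = 64.
Outer input = (K'⊕opad) ∥ H(inner) → 64 + 32 = 96 bytes.

96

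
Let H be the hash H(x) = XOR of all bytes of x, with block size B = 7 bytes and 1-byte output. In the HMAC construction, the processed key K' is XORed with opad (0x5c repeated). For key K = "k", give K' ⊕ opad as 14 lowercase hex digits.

Key "k" = 6b is 1 byte ≤ B = 7; zero-pad to 7 bytes: K' = 6b 00 00 00 00 00 00.
XOR each byte with 0x5c: 6b⊕5c=37, 00⊕5c=5c, 00⊕5c=5c, 00⊕5c=5c, 00⊕5c=5c, 00⊕5c=5c, 00⊕5c=5c.

375c5c5c5c5c5c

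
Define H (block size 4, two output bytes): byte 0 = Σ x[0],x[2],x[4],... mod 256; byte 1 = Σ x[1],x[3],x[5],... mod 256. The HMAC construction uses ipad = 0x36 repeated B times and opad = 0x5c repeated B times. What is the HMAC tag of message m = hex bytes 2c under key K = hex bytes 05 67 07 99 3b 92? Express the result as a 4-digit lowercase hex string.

Key hex bytes 05 67 07 99 3b 92 is 6 bytes > B = 4, so hash it first: H(key) = 47 92, then zero-pad to 4 bytes: K' = 47 92 00 00.
K' ⊕ ipad = 71 a4 36 36.  K' ⊕ opad = 1b ce 5c 5c.
Inner input = (K'⊕ipad) ∥ m = 71 a4 36 36 ∥ 2c.
Inner hash: even-index sum = 211 mod 256 = 211; odd-index sum = 218 mod 256 = 218 → d3 da.
Outer input = (K'⊕opad) ∥ inner = 1b ce 5c 5c ∥ d3 da.
Outer hash (tag): even-index sum = 330 mod 256 = 74; odd-index sum = 516 mod 256 = 4 → 4a 04.

4a04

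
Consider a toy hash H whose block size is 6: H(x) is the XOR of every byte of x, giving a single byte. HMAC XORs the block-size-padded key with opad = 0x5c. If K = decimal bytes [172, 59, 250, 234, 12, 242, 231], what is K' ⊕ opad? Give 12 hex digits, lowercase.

c25c5c5c5c5c

Key decimal bytes [172, 59, 250, 234, 12, 242, 231] = ac 3b fa ea 0c f2 e7 is 7 bytes > B = 6, so hash it first: H(key) = 9e, then zero-pad to 6 bytes: K' = 9e 00 00 00 00 00.
XOR each byte with 0x5c: 9e⊕5c=c2, 00⊕5c=5c, 00⊕5c=5c, 00⊕5c=5c, 00⊕5c=5c, 00⊕5c=5c.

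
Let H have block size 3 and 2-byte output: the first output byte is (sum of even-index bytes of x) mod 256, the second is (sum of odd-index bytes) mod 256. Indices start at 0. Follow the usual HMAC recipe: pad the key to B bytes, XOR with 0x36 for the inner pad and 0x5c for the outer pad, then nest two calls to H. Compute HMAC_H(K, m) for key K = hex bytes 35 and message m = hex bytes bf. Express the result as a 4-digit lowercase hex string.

ba95

Key hex bytes 35 is 1 byte ≤ B = 3; zero-pad to 3 bytes: K' = 35 00 00.
K' ⊕ ipad = 03 36 36.  K' ⊕ opad = 69 5c 5c.
Inner input = (K'⊕ipad) ∥ m = 03 36 36 ∥ bf.
Inner hash: even-index sum = 57 mod 256 = 57; odd-index sum = 245 mod 256 = 245 → 39 f5.
Outer input = (K'⊕opad) ∥ inner = 69 5c 5c ∥ 39 f5.
Outer hash (tag): even-index sum = 442 mod 256 = 186; odd-index sum = 149 mod 256 = 149 → ba 95.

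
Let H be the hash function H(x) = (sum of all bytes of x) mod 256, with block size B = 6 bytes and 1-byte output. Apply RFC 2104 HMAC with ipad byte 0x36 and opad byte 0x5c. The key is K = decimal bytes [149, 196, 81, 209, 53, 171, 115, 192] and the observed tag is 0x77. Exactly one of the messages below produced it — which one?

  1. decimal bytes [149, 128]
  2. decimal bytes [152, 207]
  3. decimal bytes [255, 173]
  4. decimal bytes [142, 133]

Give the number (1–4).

4

Key decimal bytes [149, 196, 81, 209, 53, 171, 115, 192] = 95 c4 51 d1 35 ab 73 c0 is 8 bytes > B = 6, so hash it first: H(key) = 8e, then zero-pad to 6 bytes: K' = 8e 00 00 00 00 00.
K' ⊕ ipad = b8 36 36 36 36 36; K' ⊕ opad = d2 5c 5c 5c 5c 5c.
m1: inner = H(b8 36 36 36 36 36 95 80) = db; tag = H(d2 5c 5c 5c 5c 5c db) = 79
m2: inner = H(b8 36 36 36 36 36 98 cf) = 2d; tag = H(d2 5c 5c 5c 5c 5c 2d) = cb
m3: inner = H(b8 36 36 36 36 36 ff ad) = 72; tag = H(d2 5c 5c 5c 5c 5c 72) = 10
m4: inner = H(b8 36 36 36 36 36 8e 85) = d9; tag = H(d2 5c 5c 5c 5c 5c d9) = 77 ← matches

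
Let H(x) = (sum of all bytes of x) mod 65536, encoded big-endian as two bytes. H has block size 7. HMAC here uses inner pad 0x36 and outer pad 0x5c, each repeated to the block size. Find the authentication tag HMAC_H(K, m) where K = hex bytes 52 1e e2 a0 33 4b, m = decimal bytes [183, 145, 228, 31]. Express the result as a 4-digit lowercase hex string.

Key hex bytes 52 1e e2 a0 33 4b is 6 bytes ≤ B = 7; zero-pad to 7 bytes: K' = 52 1e e2 a0 33 4b 00.
K' ⊕ ipad = 64 28 d4 96 05 7d 36.  K' ⊕ opad = 0e 42 be fc 6f 17 5c.
Inner input = (K'⊕ipad) ∥ m = 64 28 d4 96 05 7d 36 ∥ b7 91 e4 1f.
Inner hash: sum = 100+40+212+150+5+125+54+183+145+228+31 = 1273 → 04 f9.
Outer input = (K'⊕opad) ∥ inner = 0e 42 be fc 6f 17 5c ∥ 04 f9.
Outer hash (tag): sum = 14+66+190+252+111+23+92+4+249 = 1001 → 03 e9.

03e9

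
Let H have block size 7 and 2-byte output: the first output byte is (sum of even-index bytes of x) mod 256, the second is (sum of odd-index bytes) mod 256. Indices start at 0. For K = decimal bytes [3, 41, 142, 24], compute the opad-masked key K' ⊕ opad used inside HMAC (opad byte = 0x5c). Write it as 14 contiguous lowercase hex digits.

Key decimal bytes [3, 41, 142, 24] = 03 29 8e 18 is 4 bytes ≤ B = 7; zero-pad to 7 bytes: K' = 03 29 8e 18 00 00 00.
XOR each byte with 0x5c: 03⊕5c=5f, 29⊕5c=75, 8e⊕5c=d2, 18⊕5c=44, 00⊕5c=5c, 00⊕5c=5c, 00⊕5c=5c.

5f75d2445c5c5c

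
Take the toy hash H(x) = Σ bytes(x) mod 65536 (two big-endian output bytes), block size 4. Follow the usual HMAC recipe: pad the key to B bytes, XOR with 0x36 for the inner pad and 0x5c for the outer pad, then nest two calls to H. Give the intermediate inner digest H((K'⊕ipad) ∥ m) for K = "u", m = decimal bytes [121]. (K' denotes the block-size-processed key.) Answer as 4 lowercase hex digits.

015e

Key "u" = 75 is 1 byte ≤ B = 4; zero-pad to 4 bytes: K' = 75 00 00 00.
K' ⊕ ipad = 43 36 36 36.
Inner input = 43 36 36 36 ∥ 79.
Inner hash: sum = 67+54+54+54+121 = 350 → 01 5e.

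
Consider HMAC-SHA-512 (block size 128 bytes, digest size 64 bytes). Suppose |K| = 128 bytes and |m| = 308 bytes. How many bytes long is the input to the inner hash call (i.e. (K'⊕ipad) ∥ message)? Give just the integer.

Key is 128 ≤ 128 bytes, zero-padded: |K'| = 128.
Inner input = (K'⊕ipad) ∥ m → 128 + 308 = 436 bytes.

436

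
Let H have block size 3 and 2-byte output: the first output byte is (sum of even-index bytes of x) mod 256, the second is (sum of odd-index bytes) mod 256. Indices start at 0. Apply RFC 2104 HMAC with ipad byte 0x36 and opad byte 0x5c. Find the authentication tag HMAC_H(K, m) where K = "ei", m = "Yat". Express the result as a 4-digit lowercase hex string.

Key "ei" = 65 69 is 2 bytes ≤ B = 3; zero-pad to 3 bytes: K' = 65 69 00.
K' ⊕ ipad = 53 5f 36.  K' ⊕ opad = 39 35 5c.
Inner input = (K'⊕ipad) ∥ m = 53 5f 36 ∥ 59 61 74.
Inner hash: even-index sum = 234 mod 256 = 234; odd-index sum = 300 mod 256 = 44 → ea 2c.
Outer input = (K'⊕opad) ∥ inner = 39 35 5c ∥ ea 2c.
Outer hash (tag): even-index sum = 193 mod 256 = 193; odd-index sum = 287 mod 256 = 31 → c1 1f.

c11f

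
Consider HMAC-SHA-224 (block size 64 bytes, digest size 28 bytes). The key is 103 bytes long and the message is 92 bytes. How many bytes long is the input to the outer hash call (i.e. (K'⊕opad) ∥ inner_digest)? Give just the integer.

92

Key is 103 > 64 bytes, so it is hashed to 28 bytes then zero-padded to 64: |K'| = 64.
Outer input = (K'⊕opad) ∥ H(inner) → 64 + 28 = 92 bytes.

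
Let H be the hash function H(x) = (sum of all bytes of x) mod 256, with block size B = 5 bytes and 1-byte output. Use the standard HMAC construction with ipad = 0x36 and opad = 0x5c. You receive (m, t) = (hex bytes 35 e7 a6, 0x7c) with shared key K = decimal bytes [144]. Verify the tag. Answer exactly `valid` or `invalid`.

valid

Key decimal bytes [144] = 90 is 1 byte ≤ B = 5; zero-pad to 5 bytes: K' = 90 00 00 00 00.
K' ⊕ ipad = a6 36 36 36 36; K' ⊕ opad = cc 5c 5c 5c 5c.
Inner hash: sum = 166+54+54+54+54+53+231+166 = 832; mod 256 = 64 → 40.
Outer hash (recomputed tag): sum = 204+92+92+92+92+64 = 636; mod 256 = 124 → 7c.
Recomputed tag = 7c; claimed = 7c → match.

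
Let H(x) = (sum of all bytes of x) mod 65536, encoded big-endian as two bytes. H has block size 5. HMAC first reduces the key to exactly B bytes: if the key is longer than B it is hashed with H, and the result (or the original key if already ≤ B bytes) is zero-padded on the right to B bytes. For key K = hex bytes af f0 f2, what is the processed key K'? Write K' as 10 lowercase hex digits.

aff0f20000

Key hex bytes af f0 f2 is 3 bytes ≤ B = 5; zero-pad to 5 bytes: K' = af f0 f2 00 00.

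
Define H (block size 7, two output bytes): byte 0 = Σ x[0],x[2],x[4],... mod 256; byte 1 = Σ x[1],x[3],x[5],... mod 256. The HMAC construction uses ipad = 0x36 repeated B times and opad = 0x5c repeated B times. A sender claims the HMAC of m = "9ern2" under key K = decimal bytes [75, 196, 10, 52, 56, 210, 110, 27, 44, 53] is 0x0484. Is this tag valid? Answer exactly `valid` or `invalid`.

valid

Key decimal bytes [75, 196, 10, 52, 56, 210, 110, 27, 44, 53] = 4b c4 0a 34 38 d2 6e 1b 2c 35 is 10 bytes > B = 7, so hash it first: H(key) = 27 1a, then zero-pad to 7 bytes: K' = 27 1a 00 00 00 00 00.
K' ⊕ ipad = 11 2c 36 36 36 36 36; K' ⊕ opad = 7b 46 5c 5c 5c 5c 5c.
Inner hash: even-index sum = 390 mod 256 = 134; odd-index sum = 373 mod 256 = 117 → 86 75.
Outer hash (recomputed tag): even-index sum = 516 mod 256 = 4; odd-index sum = 388 mod 256 = 132 → 04 84.
Recomputed tag = 0484; claimed = 0484 → match.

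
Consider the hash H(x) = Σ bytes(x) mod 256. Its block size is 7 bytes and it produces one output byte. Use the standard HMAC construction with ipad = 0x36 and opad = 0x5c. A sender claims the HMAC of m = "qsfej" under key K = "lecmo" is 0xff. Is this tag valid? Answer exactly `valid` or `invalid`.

valid

Key "lecmo" = 6c 65 63 6d 6f is 5 bytes ≤ B = 7; zero-pad to 7 bytes: K' = 6c 65 63 6d 6f 00 00.
K' ⊕ ipad = 5a 53 55 5b 59 36 36; K' ⊕ opad = 30 39 3f 31 33 5c 5c.
Inner hash: sum = 90+83+85+91+89+54+54+113+115+102+101+106 = 1083; mod 256 = 59 → 3b.
Outer hash (recomputed tag): sum = 48+57+63+49+51+92+92+59 = 511; mod 256 = 255 → ff.
Recomputed tag = ff; claimed = ff → match.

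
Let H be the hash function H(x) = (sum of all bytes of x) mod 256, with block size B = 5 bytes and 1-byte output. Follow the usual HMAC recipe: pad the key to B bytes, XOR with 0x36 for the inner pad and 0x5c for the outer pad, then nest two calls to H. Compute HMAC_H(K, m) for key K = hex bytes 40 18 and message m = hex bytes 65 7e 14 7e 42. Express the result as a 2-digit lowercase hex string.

71

Key hex bytes 40 18 is 2 bytes ≤ B = 5; zero-pad to 5 bytes: K' = 40 18 00 00 00.
K' ⊕ ipad = 76 2e 36 36 36.  K' ⊕ opad = 1c 44 5c 5c 5c.
Inner input = (K'⊕ipad) ∥ m = 76 2e 36 36 36 ∥ 65 7e 14 7e 42.
Inner hash: sum = 118+46+54+54+54+101+126+20+126+66 = 765; mod 256 = 253 → fd.
Outer input = (K'⊕opad) ∥ inner = 1c 44 5c 5c 5c ∥ fd.
Outer hash (tag): sum = 28+68+92+92+92+253 = 625; mod 256 = 113 → 71.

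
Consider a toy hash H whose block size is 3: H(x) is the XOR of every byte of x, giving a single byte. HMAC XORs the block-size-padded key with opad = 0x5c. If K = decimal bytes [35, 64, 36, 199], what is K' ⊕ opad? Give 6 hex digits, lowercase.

Key decimal bytes [35, 64, 36, 199] = 23 40 24 c7 is 4 bytes > B = 3, so hash it first: H(key) = 80, then zero-pad to 3 bytes: K' = 80 00 00.
XOR each byte with 0x5c: 80⊕5c=dc, 00⊕5c=5c, 00⊕5c=5c.

dc5c5c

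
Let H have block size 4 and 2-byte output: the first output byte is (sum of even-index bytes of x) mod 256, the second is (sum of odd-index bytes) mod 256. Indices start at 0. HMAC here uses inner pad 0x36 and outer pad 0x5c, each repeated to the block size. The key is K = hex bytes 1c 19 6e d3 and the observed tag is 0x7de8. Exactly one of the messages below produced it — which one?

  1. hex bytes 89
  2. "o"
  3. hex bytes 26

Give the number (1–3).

1

Key hex bytes 1c 19 6e d3 is exactly B = 4 bytes: K' = 1c 19 6e d3.
K' ⊕ ipad = 2a 2f 58 e5; K' ⊕ opad = 40 45 32 8f.
m1: inner = H(2a 2f 58 e5 89) = 0b 14; tag = H(40 45 32 8f 0b 14) = 7de8 ← matches
m2: inner = H(2a 2f 58 e5 6f) = f1 14; tag = H(40 45 32 8f f1 14) = 63e8
m3: inner = H(2a 2f 58 e5 26) = a8 14; tag = H(40 45 32 8f a8 14) = 1ae8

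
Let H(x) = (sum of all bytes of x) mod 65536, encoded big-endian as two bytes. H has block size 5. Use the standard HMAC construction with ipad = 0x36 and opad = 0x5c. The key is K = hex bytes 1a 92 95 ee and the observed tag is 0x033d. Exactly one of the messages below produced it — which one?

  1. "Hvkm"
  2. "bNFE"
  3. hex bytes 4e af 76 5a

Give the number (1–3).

Key hex bytes 1a 92 95 ee is 4 bytes ≤ B = 5; zero-pad to 5 bytes: K' = 1a 92 95 ee 00.
K' ⊕ ipad = 2c a4 a3 d8 36; K' ⊕ opad = 46 ce c9 b2 5c.
m1: inner = H(2c a4 a3 d8 36 48 76 6b 6d) = 04 17; tag = H(46 ce c9 b2 5c 04 17) = 0306
m2: inner = H(2c a4 a3 d8 36 62 4e 46 45) = 03 bc; tag = H(46 ce c9 b2 5c 03 bc) = 03aa
m3: inner = H(2c a4 a3 d8 36 4e af 76 5a) = 04 4e; tag = H(46 ce c9 b2 5c 04 4e) = 033d ← matches

3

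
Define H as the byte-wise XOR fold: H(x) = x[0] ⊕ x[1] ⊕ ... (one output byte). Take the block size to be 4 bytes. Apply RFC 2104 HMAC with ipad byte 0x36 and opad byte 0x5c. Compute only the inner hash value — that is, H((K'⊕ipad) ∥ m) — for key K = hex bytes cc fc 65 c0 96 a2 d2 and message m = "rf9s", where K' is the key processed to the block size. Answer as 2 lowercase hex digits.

2d

Key hex bytes cc fc 65 c0 96 a2 d2 is 7 bytes > B = 4, so hash it first: H(key) = 73, then zero-pad to 4 bytes: K' = 73 00 00 00.
K' ⊕ ipad = 45 36 36 36.
Inner input = 45 36 36 36 ∥ 72 66 39 73.
Inner hash: XOR 45⊕36⊕36⊕36⊕72⊕66⊕39⊕73 = 2d.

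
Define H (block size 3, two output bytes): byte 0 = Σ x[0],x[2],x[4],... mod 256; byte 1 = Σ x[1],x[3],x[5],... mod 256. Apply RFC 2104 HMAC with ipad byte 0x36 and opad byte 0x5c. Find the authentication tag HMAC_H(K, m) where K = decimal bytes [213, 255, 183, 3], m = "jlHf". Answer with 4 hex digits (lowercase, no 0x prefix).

Key decimal bytes [213, 255, 183, 3] = d5 ff b7 03 is 4 bytes > B = 3, so hash it first: H(key) = 8c 02, then zero-pad to 3 bytes: K' = 8c 02 00.
K' ⊕ ipad = ba 34 36.  K' ⊕ opad = d0 5e 5c.
Inner input = (K'⊕ipad) ∥ m = ba 34 36 ∥ 6a 6c 48 66.
Inner hash: even-index sum = 450 mod 256 = 194; odd-index sum = 230 mod 256 = 230 → c2 e6.
Outer input = (K'⊕opad) ∥ inner = d0 5e 5c ∥ c2 e6.
Outer hash (tag): even-index sum = 530 mod 256 = 18; odd-index sum = 288 mod 256 = 32 → 12 20.

1220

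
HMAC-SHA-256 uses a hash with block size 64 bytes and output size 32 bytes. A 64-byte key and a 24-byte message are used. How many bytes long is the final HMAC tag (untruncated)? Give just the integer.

32

The tag is one SHA-256 digest: 32 bytes.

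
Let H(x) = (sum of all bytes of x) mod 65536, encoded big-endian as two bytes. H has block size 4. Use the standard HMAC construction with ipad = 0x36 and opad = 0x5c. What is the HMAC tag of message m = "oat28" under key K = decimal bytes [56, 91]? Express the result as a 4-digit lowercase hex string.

01ba

Key decimal bytes [56, 91] = 38 5b is 2 bytes ≤ B = 4; zero-pad to 4 bytes: K' = 38 5b 00 00.
K' ⊕ ipad = 0e 6d 36 36.  K' ⊕ opad = 64 07 5c 5c.
Inner input = (K'⊕ipad) ∥ m = 0e 6d 36 36 ∥ 6f 61 74 32 38.
Inner hash: sum = 14+109+54+54+111+97+116+50+56 = 661 → 02 95.
Outer input = (K'⊕opad) ∥ inner = 64 07 5c 5c ∥ 02 95.
Outer hash (tag): sum = 100+7+92+92+2+149 = 442 → 01 ba.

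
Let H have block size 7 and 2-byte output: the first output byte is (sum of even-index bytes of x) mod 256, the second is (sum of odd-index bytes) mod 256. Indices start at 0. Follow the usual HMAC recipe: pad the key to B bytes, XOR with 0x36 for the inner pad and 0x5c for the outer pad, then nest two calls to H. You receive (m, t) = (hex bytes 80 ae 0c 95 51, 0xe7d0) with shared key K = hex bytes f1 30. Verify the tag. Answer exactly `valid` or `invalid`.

invalid

Key hex bytes f1 30 is 2 bytes ≤ B = 7; zero-pad to 7 bytes: K' = f1 30 00 00 00 00 00.
K' ⊕ ipad = c7 06 36 36 36 36 36; K' ⊕ opad = ad 6c 5c 5c 5c 5c 5c.
Inner hash: even-index sum = 684 mod 256 = 172; odd-index sum = 335 mod 256 = 79 → ac 4f.
Outer hash (recomputed tag): even-index sum = 528 mod 256 = 16; odd-index sum = 464 mod 256 = 208 → 10 d0.
Recomputed tag = 10d0; claimed = e7d0 → mismatch.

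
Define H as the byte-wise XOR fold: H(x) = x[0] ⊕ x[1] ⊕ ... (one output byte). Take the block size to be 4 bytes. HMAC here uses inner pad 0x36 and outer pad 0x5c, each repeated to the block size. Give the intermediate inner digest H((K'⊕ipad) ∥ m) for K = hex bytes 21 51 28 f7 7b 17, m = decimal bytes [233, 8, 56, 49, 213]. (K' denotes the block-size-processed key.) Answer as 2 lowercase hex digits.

Key hex bytes 21 51 28 f7 7b 17 is 6 bytes > B = 4, so hash it first: H(key) = c3, then zero-pad to 4 bytes: K' = c3 00 00 00.
K' ⊕ ipad = f5 36 36 36.
Inner input = f5 36 36 36 ∥ e9 08 38 31 d5.
Inner hash: XOR f5⊕36⊕36⊕36⊕e9⊕08⊕38⊕31⊕d5 = fe.

fe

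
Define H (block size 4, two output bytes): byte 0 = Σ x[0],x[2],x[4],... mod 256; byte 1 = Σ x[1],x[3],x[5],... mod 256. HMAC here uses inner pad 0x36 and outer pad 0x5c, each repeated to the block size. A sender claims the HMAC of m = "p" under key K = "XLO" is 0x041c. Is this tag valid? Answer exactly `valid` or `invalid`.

Key "XLO" = 58 4c 4f is 3 bytes ≤ B = 4; zero-pad to 4 bytes: K' = 58 4c 4f 00.
K' ⊕ ipad = 6e 7a 79 36; K' ⊕ opad = 04 10 13 5c.
Inner hash: even-index sum = 343 mod 256 = 87; odd-index sum = 176 mod 256 = 176 → 57 b0.
Outer hash (recomputed tag): even-index sum = 110 mod 256 = 110; odd-index sum = 284 mod 256 = 28 → 6e 1c.
Recomputed tag = 6e1c; claimed = 041c → mismatch.

invalid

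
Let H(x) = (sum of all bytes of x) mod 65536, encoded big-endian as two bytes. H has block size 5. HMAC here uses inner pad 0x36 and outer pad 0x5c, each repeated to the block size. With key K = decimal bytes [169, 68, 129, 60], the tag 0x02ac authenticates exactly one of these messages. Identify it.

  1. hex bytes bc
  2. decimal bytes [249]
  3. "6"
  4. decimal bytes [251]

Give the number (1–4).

4

Key decimal bytes [169, 68, 129, 60] = a9 44 81 3c is 4 bytes ≤ B = 5; zero-pad to 5 bytes: K' = a9 44 81 3c 00.
K' ⊕ ipad = 9f 72 b7 0a 36; K' ⊕ opad = f5 18 dd 60 5c.
m1: inner = H(9f 72 b7 0a 36 bc) = 02 c4; tag = H(f5 18 dd 60 5c 02 c4) = 036c
m2: inner = H(9f 72 b7 0a 36 f9) = 03 01; tag = H(f5 18 dd 60 5c 03 01) = 02aa
m3: inner = H(9f 72 b7 0a 36 36) = 02 3e; tag = H(f5 18 dd 60 5c 02 3e) = 02e6
m4: inner = H(9f 72 b7 0a 36 fb) = 03 03; tag = H(f5 18 dd 60 5c 03 03) = 02ac ← matches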